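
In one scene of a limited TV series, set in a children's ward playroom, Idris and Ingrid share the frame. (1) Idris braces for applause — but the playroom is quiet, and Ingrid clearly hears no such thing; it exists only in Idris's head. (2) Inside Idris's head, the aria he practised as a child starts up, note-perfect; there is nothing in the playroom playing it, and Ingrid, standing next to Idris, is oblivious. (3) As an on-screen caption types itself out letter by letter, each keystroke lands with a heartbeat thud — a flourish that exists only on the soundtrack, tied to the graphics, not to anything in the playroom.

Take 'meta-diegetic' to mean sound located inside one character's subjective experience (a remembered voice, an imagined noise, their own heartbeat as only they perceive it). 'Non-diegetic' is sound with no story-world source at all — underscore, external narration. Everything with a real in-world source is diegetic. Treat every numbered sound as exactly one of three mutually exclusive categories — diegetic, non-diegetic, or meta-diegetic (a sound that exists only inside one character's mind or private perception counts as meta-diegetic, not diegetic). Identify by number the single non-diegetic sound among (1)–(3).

3

(1) is meta-diegetic: the sound is imagined by Idris; nothing in the story world is producing it and Ingrid can't hear it.
(2) is meta-diegetic: it lives in Idris's subjectivity, not in the playroom.
(3) sound married to a title/caption — outside the diegesis by definition → non-diegetic.
Only (3) is non-diegetic.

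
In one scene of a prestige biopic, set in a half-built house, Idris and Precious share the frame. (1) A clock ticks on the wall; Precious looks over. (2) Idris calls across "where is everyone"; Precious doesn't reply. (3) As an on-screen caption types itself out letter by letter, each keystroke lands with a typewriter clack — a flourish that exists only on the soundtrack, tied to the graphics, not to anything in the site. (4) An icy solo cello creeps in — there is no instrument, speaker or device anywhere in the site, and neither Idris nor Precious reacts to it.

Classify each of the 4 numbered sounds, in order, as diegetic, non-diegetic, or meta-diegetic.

diegetic, diegetic, non-diegetic, non-diegetic

Sound (1): the sound comes from a clock physically present in the location, so diegetic.
(2) is diegetic: spoken by a character present in the story world.
(3) is non-diegetic: sound married to a title/caption — outside the diegesis by definition.
Sound (4): nothing in the site produces it and the characters don't hear it — pure soundtrack, so non-diegetic.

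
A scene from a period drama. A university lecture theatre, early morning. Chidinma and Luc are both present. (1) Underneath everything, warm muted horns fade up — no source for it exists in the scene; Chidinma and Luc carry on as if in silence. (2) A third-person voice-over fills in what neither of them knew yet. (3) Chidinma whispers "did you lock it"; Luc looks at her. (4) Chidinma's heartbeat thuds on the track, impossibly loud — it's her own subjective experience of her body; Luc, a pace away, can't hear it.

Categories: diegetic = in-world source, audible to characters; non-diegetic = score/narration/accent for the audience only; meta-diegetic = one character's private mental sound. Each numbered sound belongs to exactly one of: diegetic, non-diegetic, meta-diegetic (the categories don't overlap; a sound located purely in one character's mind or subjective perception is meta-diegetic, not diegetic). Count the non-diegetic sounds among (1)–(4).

Sound (1): score with no on-screen or off-screen source; it exists for the audience alone, so non-diegetic.
(2) is non-diegetic: external voice-over — not a character, not heard by anyone in the scene.
Sound (3): Chidinma is a character speaking aloud in the scene, so diegetic.
Sound (4): point-of-audition from inside Chidinma's body; not a sound in the room, so meta-diegetic.
Non-diegetic: (1), (2) — that's 2.

2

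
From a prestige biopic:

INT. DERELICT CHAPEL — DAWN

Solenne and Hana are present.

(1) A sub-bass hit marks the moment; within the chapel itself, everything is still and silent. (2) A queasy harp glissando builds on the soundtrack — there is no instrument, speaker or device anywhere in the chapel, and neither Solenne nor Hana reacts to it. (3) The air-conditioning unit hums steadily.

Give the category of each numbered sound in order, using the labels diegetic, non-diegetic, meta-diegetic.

non-diegetic, non-diegetic, diegetic

(1) is non-diegetic: nothing in the scene produces it; it's an accent added for the audience.
(2) is non-diegetic: nothing in the chapel produces it and the characters don't hear it — pure soundtrack.
(3) it's the actual ambient sound of the location → diegetic.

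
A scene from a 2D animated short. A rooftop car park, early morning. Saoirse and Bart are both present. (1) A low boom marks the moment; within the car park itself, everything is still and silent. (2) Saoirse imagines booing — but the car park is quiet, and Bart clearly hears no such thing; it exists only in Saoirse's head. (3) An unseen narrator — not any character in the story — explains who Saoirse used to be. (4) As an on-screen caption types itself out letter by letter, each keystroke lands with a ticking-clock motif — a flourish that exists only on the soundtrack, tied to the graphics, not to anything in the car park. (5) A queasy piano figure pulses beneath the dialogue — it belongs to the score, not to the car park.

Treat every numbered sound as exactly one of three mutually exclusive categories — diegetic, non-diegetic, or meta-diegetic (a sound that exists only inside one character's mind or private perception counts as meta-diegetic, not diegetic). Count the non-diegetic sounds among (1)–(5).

4

Sound (1): it's a sound-design accent with no in-world source; no one in the scene can hear it, so non-diegetic.
(2) is meta-diegetic: subjective to Saoirse: the car park is silent and Bart hears nothing.
Sound (3): commentary laid over the scene from outside the fiction, so non-diegetic.
(4) is non-diegetic: sound married to a title/caption — outside the diegesis by definition.
(5) is non-diegetic: nothing in the car park produces it and the characters don't hear it — pure soundtrack.
Non-diegetic: (1), (3), (4), (5) — that's 4.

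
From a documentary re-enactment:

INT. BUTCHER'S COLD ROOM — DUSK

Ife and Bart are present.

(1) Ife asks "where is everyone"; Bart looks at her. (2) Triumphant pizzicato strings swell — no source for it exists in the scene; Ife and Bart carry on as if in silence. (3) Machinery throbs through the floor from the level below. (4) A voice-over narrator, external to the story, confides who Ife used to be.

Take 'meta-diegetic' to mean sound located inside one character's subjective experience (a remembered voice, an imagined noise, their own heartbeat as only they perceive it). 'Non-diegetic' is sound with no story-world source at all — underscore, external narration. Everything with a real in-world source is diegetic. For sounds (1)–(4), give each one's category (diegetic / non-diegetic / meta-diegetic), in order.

diegetic, non-diegetic, diegetic, non-diegetic

Sound (1): on-screen dialogue — Ife speaks and Bart is there to hear, so diegetic.
(2) score with no on-screen or off-screen source; it exists for the audience alone → non-diegetic.
Sound (3): ambient/room sound belonging to the story's physical space, so diegetic.
(4) is non-diegetic: commentary laid over the scene from outside the fiction.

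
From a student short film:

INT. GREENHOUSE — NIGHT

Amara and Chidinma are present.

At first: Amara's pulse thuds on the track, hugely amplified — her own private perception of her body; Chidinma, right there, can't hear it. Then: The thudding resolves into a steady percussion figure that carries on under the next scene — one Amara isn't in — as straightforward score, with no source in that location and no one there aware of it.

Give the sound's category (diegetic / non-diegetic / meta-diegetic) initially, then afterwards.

meta-diegetic, non-diegetic

Initially: it's Amara's subjective body sound, inaudible to Chidinma → meta-diegetic.
Afterwards: detached from Amara and playing as sourceless score over a scene she isn't in — for the audience only → non-diegetic.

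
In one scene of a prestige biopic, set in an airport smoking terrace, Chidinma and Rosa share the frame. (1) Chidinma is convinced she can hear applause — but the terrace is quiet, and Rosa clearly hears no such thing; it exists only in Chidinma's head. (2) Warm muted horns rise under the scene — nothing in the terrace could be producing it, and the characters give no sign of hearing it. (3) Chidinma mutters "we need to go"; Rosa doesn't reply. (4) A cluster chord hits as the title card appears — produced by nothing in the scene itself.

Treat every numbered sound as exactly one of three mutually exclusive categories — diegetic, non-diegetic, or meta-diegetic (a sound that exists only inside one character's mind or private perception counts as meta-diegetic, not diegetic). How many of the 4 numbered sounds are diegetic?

(1) is meta-diegetic: the sound is imagined by Chidinma; nothing in the story world is producing it and Rosa can't hear it.
(2) score with no on-screen or off-screen source; it exists for the audience alone → non-diegetic.
Sound (3): spoken by a character present in the story world, so diegetic.
(4) is non-diegetic: nothing in the scene produces it; it's an accent added for the audience.
Diegetic: (3) — that's 1.

1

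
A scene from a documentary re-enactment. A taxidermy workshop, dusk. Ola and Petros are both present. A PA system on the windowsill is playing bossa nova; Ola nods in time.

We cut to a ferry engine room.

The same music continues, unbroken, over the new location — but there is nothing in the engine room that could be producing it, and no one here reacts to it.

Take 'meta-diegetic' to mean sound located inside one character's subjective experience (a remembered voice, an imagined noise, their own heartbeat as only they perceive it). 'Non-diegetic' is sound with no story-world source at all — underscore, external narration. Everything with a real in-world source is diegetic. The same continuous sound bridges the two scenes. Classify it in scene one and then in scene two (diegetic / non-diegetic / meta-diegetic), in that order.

diegetic, non-diegetic

Scene one: a PA system is an on-screen source and Ola reacts to it → diegetic.
Scene two: there is no source in the engine room and no one hears it — it's now underscore → non-diegetic.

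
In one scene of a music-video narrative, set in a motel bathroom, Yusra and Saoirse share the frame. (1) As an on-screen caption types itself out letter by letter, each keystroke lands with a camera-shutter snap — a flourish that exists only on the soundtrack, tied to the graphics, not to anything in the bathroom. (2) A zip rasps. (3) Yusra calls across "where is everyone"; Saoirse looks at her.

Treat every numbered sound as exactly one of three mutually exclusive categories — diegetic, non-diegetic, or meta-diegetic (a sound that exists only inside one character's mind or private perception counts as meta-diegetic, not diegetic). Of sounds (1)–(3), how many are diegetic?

2

Sound (1): the caption isn't part of the story world, so neither is the sound tied to it, so non-diegetic.
Sound (2): an in-world source (a zip); characters could hear it, so diegetic.
(3) is diegetic: Yusra is a character speaking aloud in the scene.
So 2 of the 3 are diegetic: (2), (3).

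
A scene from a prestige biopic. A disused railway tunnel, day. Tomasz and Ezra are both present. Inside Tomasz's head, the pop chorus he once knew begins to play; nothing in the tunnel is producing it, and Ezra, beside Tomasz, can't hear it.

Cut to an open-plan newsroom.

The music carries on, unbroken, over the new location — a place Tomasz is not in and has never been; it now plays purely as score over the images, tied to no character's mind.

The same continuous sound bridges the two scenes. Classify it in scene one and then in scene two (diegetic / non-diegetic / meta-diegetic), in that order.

Scene one: the music exists only inside Tomasz's mind; Ezra can't hear it → meta-diegetic.
Scene two: it's detached from Tomasz entirely and plays over unrelated images with no in-world source — conventional underscore → non-diegetic.

meta-diegetic, non-diegetic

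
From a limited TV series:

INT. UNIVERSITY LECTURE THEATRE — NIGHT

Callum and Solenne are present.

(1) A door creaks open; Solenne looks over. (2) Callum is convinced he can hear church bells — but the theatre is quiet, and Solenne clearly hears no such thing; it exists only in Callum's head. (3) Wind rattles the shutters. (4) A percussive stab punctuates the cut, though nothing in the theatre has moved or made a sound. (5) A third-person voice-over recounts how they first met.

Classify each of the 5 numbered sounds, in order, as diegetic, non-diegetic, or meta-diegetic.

(1) the sound comes from a door physically present in the location → diegetic.
(2) is meta-diegetic: subjective to Callum: the theatre is silent and Solenne hears nothing.
(3) wind is part of the location's real environment → diegetic.
(4) is non-diegetic: nothing in the scene produces it; it's an accent added for the audience.
(5) is non-diegetic: commentary laid over the scene from outside the fiction.

diegetic, meta-diegetic, diegetic, non-diegetic, non-diegetic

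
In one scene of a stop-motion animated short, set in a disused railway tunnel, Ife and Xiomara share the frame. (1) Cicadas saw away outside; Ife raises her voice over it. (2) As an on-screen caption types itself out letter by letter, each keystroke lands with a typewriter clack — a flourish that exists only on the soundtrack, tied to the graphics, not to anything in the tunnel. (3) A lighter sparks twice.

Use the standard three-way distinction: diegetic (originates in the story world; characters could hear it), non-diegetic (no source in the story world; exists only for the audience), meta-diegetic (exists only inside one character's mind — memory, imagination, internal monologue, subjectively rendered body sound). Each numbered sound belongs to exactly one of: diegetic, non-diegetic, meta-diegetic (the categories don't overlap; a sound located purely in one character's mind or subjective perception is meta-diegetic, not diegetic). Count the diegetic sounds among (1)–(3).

2

(1) is diegetic: cicadas is part of the location's real environment.
Sound (2): it accompanies on-screen graphics, not anything inside the story world, so non-diegetic.
Sound (3): the sound comes from a lighter physically present in the location, so diegetic.
So 2 of the 3 are diegetic: (1), (3).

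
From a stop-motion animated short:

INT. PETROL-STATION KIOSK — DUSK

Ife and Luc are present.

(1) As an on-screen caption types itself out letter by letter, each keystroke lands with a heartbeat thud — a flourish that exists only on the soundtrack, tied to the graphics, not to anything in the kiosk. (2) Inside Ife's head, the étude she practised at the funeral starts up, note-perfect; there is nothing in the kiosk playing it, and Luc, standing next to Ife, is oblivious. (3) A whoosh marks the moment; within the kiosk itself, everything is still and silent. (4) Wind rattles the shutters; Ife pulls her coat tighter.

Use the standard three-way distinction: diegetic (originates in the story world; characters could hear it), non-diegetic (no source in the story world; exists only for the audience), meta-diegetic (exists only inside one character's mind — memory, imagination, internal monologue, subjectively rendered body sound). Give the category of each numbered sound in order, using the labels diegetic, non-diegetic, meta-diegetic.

non-diegetic, meta-diegetic, non-diegetic, diegetic

(1) is non-diegetic: sound married to a title/caption — outside the diegesis by definition.
(2) remembered music, private to Ife — Luc is oblivious because it isn't in the room → meta-diegetic.
(3) it's a sound-design accent with no in-world source; no one in the scene can hear it → non-diegetic.
(4) is diegetic: ambient/room sound belonging to the story's physical space.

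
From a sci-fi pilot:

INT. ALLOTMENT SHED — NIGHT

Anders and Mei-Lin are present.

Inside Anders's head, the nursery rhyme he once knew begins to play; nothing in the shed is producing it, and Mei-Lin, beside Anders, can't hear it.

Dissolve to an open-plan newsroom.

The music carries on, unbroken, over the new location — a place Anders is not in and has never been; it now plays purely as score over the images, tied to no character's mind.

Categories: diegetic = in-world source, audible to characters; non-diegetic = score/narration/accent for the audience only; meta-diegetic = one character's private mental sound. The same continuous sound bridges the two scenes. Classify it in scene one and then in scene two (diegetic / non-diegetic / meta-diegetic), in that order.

meta-diegetic, non-diegetic

Scene one: the music exists only inside Anders's mind; Mei-Lin can't hear it → meta-diegetic.
Scene two: it's detached from Anders entirely and plays over unrelated images with no in-world source — conventional underscore → non-diegetic.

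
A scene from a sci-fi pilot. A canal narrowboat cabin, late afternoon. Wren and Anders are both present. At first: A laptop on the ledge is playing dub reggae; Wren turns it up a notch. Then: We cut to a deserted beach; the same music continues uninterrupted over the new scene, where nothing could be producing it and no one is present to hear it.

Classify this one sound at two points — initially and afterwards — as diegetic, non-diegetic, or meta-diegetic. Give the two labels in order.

Initially: a laptop is a real in-scene source and Wren reacts to it → diegetic.
Afterwards: there is no longer any in-world source and no one can hear it — it has become underscore → non-diegetic.

diegetic, non-diegetic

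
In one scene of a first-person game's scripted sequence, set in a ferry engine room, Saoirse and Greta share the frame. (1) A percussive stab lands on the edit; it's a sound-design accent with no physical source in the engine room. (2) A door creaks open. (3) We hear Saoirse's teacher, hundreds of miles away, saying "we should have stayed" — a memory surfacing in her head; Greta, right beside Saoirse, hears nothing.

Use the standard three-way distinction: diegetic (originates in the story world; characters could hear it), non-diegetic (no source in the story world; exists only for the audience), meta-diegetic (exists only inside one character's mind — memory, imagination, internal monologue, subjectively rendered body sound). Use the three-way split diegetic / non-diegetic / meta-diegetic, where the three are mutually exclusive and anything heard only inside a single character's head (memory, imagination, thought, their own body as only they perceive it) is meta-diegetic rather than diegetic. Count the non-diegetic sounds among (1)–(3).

(1) is non-diegetic: an editorial stinger — it belongs to the cut, not the story world.
(2) is diegetic: a door is a real object/event in the scene's world.
(3) is meta-diegetic: a remembered line, private to Saoirse — not present in the room, not audible to Greta.
Non-diegetic: (1) — that's 1.

1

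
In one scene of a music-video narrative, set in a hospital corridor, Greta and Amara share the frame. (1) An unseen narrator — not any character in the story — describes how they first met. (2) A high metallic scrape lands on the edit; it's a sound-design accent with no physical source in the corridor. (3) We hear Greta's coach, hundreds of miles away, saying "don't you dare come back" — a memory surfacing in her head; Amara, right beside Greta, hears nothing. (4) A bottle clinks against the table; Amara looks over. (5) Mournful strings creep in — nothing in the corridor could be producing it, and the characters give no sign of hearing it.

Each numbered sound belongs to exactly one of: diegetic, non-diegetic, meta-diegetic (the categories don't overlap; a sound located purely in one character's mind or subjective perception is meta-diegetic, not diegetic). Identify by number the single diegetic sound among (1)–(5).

(1) is non-diegetic: commentary laid over the scene from outside the fiction.
Sound (2): it's a sound-design accent with no in-world source; no one in the scene can hear it, so non-diegetic.
(3) it's Greta's recollection rendered as sound; the other character can't hear it → meta-diegetic.
Sound (4): an in-world source (a bottle); characters could hear it, so diegetic.
(5) it has no source in the story world and no character can hear it — it's underscore → non-diegetic.
Only (4) is diegetic.

4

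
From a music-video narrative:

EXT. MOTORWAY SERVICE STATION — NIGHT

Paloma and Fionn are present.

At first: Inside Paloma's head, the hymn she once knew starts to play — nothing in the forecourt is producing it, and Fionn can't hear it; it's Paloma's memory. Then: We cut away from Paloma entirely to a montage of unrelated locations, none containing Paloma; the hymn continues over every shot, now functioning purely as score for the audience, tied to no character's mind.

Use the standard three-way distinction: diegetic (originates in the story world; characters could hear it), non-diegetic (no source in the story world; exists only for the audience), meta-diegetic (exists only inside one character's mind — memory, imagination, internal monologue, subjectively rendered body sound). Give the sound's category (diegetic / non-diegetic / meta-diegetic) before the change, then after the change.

meta-diegetic, non-diegetic

Before the change: the music lives inside Paloma's mind alone; Fionn can't hear it → meta-diegetic.
After the change: once it plays over shots Paloma isn't in, detached from any character's subjectivity, it's conventional underscore → non-diegetic.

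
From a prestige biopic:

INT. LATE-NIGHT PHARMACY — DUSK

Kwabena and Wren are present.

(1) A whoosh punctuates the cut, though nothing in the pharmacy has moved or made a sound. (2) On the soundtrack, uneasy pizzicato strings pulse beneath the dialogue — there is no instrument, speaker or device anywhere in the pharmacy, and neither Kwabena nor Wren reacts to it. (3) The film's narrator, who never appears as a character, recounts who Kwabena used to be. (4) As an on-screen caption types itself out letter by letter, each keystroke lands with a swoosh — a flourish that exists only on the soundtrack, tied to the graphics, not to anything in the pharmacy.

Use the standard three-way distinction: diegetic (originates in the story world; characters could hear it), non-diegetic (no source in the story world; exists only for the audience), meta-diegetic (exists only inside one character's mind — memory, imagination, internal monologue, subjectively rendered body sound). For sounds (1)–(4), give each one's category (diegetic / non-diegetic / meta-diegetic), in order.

(1) is non-diegetic: an editorial stinger — it belongs to the cut, not the story world.
(2) is non-diegetic: it has no source in the story world and no character can hear it — it's underscore.
(3) is non-diegetic: the narrator exists outside the story world, addressing only the audience.
(4) it accompanies on-screen graphics, not anything inside the story world → non-diegetic.

non-diegetic, non-diegetic, non-diegetic, non-diegetic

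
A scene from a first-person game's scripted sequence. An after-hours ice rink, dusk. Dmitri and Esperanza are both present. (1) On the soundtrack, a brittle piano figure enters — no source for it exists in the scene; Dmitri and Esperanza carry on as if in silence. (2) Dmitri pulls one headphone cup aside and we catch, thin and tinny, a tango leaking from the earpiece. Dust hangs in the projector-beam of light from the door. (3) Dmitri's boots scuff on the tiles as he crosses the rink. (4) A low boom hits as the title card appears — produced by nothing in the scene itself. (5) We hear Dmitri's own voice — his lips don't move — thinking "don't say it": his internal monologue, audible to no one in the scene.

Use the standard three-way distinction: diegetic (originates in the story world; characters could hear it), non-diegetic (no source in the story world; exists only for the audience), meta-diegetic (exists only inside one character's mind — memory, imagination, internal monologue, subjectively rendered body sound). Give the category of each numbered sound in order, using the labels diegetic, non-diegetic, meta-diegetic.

non-diegetic, diegetic, diegetic, non-diegetic, meta-diegetic

(1) is non-diegetic: score with no on-screen or off-screen source; it exists for the audience alone.
(2) it's leaking from a physical pair of headphones in the scene → diegetic.
(3) it's the physical sound of Dmitri moving in the space → diegetic.
(4) is non-diegetic: it's a sound-design accent with no in-world source; no one in the scene can hear it.
(5) internal monologue — inside Dmitri's mind, not spoken into the scene → meta-diegetic.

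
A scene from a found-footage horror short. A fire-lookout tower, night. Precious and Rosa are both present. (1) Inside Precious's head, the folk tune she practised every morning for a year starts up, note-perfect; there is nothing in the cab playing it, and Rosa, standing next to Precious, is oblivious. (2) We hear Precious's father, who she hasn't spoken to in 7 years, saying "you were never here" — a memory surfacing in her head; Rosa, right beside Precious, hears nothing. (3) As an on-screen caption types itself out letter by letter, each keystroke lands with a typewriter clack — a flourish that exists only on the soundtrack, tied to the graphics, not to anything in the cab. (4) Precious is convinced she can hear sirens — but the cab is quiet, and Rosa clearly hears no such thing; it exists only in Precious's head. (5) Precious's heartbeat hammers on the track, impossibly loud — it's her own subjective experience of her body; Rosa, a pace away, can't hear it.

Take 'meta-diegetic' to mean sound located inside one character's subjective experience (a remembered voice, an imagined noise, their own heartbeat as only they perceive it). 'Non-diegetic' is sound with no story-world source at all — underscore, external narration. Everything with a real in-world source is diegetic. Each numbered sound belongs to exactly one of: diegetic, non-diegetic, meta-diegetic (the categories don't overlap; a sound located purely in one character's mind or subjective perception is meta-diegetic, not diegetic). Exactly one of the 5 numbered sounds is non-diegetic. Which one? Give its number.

3

Sound (1): the music is a memory playing inside Precious's mind alone; no real-world source, Rosa can't hear it, so meta-diegetic.
Sound (2): the voice is a memory playing only inside Precious's mind; Rosa can't hear it, so meta-diegetic.
(3) the caption isn't part of the story world, so neither is the sound tied to it → non-diegetic.
Sound (4): Precious alone 'hears' it — an imagined sound, not present in the space, so meta-diegetic.
Sound (5): it's Precious's internal bodily sensation rendered as sound; only Precious 'hears' it, so meta-diegetic.
Only (3) is non-diegetic.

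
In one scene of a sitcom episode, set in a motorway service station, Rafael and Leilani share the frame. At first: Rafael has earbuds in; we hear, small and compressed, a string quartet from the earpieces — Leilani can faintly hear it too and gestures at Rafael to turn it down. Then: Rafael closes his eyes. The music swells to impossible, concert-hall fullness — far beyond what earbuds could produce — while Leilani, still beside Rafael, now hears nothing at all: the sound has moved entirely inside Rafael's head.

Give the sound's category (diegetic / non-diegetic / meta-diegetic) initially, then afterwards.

diegetic, meta-diegetic

Initially: the earbuds are a physical source both characters can hear → diegetic.
Afterwards: the music now exists only as Rafael's subjective experience; Leilani can no longer hear it → meta-diegetic.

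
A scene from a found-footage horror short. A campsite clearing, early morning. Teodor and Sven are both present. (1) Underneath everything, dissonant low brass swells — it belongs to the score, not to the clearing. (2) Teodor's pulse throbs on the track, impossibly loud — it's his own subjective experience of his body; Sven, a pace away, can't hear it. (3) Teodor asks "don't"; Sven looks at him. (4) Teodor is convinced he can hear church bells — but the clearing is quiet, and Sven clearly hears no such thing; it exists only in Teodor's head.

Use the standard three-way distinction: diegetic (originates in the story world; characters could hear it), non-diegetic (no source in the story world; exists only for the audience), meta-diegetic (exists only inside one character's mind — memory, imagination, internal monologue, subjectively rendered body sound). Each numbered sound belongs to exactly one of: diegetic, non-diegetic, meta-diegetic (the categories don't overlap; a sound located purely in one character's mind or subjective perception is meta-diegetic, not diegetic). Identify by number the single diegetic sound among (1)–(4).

Sound (1): score with no on-screen or off-screen source; it exists for the audience alone, so non-diegetic.
Sound (2): a subjective body sound — Teodor's private perception, inaudible to Sven, so meta-diegetic.
(3) is diegetic: on-screen dialogue — Teodor speaks and Sven is there to hear.
(4) subjective to Teodor: the clearing is silent and Sven hears nothing → meta-diegetic.
Only (3) is diegetic.

3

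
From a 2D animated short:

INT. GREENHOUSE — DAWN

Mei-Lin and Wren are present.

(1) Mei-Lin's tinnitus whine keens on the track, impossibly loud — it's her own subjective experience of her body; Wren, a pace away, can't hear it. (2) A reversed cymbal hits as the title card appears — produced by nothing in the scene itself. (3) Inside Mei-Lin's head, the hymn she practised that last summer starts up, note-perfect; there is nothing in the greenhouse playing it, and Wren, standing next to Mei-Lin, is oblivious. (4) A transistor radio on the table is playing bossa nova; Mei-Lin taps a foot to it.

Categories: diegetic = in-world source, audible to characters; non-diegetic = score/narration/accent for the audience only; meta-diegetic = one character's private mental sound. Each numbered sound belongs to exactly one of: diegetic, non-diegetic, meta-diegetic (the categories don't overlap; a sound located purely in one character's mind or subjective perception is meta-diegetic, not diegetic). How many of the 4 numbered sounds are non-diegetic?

(1) it's Mei-Lin's internal bodily sensation rendered as sound; only Mei-Lin 'hears' it → meta-diegetic.
(2) an editorial stinger — it belongs to the cut, not the story world → non-diegetic.
Sound (3): the music is a memory playing inside Mei-Lin's mind alone; no real-world source, Wren can't hear it, so meta-diegetic.
(4) the music comes from an on-screen device that Mei-Lin responds to → diegetic.
Non-diegetic: (2) — that's 1.

1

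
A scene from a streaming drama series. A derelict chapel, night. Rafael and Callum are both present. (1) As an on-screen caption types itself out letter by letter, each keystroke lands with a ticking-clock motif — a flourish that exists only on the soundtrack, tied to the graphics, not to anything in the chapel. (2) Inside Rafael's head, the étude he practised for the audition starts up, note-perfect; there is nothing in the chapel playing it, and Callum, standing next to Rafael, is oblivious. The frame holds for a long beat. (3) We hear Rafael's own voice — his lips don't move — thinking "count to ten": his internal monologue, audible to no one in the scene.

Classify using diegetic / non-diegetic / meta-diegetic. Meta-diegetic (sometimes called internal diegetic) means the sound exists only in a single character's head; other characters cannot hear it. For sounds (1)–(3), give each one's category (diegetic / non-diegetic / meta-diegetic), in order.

non-diegetic, meta-diegetic, meta-diegetic

(1) is non-diegetic: it accompanies on-screen graphics, not anything inside the story world.
(2) is meta-diegetic: the music is a memory playing inside Rafael's mind alone; no real-world source, Callum can't hear it.
(3) internal monologue — inside Rafael's mind, not spoken into the scene → meta-diegetic.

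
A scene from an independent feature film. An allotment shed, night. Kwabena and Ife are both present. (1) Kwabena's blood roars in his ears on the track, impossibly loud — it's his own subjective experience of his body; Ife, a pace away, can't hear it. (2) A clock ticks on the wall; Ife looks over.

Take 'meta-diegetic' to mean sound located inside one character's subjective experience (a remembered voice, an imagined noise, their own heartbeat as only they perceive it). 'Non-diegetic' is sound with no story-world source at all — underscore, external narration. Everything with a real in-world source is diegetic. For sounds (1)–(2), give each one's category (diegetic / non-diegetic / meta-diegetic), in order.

Sound (1): it's Kwabena's internal bodily sensation rendered as sound; only Kwabena 'hears' it, so meta-diegetic.
Sound (2): an in-world source (a clock); characters could hear it, so diegetic.

meta-diegetic, diegetic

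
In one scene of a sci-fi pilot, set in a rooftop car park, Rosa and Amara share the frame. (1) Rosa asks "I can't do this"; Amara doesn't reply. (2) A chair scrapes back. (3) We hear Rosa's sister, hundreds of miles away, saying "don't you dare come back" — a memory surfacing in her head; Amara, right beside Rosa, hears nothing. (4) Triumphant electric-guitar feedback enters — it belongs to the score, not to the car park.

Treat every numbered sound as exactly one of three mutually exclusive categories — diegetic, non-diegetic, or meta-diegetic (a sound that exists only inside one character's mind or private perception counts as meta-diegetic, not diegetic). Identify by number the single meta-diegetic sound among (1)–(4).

Sound (1): spoken by a character present in the story world, so diegetic.
(2) is diegetic: an in-world source (a chair); characters could hear it.
(3) is meta-diegetic: a remembered line, private to Rosa — not present in the room, not audible to Amara.
Sound (4): nothing in the car park produces it and the characters don't hear it — pure soundtrack, so non-diegetic.
Only (3) is meta-diegetic.

3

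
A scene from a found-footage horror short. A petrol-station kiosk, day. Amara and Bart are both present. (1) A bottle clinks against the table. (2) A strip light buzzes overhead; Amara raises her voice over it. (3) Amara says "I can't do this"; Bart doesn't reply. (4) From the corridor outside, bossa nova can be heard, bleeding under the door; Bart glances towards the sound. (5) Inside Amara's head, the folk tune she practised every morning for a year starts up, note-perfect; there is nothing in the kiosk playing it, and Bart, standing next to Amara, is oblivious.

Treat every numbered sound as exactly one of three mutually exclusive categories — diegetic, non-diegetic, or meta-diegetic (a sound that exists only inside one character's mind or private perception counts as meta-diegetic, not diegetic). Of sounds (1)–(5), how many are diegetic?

(1) is diegetic: the sound comes from a bottle physically present in the location.
(2) a strip light is part of the location's real environment → diegetic.
(3) is diegetic: spoken by a character present in the story world.
(4) the music has an off-screen but real-world source and a character hears it → diegetic.
Sound (5): remembered music, private to Amara — Bart is oblivious because it isn't in the room, so meta-diegetic.
Diegetic: (1), (2), (3), (4) — that's 4.

4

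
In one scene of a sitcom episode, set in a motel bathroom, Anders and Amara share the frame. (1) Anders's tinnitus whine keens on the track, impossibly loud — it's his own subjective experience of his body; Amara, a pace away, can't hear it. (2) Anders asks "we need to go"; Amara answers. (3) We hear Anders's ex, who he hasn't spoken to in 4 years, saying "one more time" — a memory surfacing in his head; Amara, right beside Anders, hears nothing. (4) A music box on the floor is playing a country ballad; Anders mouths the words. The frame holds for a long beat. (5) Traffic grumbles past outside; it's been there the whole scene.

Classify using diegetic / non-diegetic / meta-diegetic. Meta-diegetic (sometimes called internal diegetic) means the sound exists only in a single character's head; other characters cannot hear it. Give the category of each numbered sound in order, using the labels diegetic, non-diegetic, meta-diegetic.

meta-diegetic, diegetic, meta-diegetic, diegetic, diegetic

(1) is meta-diegetic: a subjective body sound — Anders's private perception, inaudible to Amara.
(2) is diegetic: on-screen dialogue — Anders speaks and Amara is there to hear.
(3) is meta-diegetic: the voice is a memory playing only inside Anders's mind; Amara can't hear it.
(4) is diegetic: a music box is a physical source in the scene and Anders reacts to it.
(5) is diegetic: traffic is part of the location's real environment.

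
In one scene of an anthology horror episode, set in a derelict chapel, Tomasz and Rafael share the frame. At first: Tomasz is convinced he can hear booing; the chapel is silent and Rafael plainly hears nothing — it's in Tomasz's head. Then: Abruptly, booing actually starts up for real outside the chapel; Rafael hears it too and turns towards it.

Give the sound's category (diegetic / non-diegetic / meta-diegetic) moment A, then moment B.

Moment A: only Tomasz 'hears' it — imagined, in his mind → meta-diegetic.
Moment B: now there's a real external source and Rafael hears it too — in the story world → diegetic.

meta-diegetic, diegetic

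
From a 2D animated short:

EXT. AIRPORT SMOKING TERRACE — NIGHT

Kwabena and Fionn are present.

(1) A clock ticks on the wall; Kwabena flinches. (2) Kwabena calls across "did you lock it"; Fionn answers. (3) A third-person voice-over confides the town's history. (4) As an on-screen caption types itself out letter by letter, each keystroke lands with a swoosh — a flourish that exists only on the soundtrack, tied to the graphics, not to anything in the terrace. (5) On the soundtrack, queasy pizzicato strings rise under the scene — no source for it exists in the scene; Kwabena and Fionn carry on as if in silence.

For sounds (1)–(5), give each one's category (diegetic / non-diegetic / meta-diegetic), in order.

(1) an in-world source (a clock); characters could hear it → diegetic.
Sound (2): Kwabena is a character speaking aloud in the scene, so diegetic.
(3) the narrator exists outside the story world, addressing only the audience → non-diegetic.
(4) it accompanies on-screen graphics, not anything inside the story world → non-diegetic.
(5) nothing in the terrace produces it and the characters don't hear it — pure soundtrack → non-diegetic.

diegetic, diegetic, non-diegetic, non-diegetic, non-diegetic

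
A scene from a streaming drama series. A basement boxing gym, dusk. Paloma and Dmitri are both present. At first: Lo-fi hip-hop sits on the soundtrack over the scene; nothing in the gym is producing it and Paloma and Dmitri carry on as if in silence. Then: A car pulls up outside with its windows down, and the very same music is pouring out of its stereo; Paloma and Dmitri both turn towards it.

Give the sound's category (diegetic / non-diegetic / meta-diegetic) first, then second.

non-diegetic, diegetic

First: no in-world source exists and no character can hear it — underscore → non-diegetic.
Second: the car stereo is now a real source in the story world and the characters hear it → diegetic.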